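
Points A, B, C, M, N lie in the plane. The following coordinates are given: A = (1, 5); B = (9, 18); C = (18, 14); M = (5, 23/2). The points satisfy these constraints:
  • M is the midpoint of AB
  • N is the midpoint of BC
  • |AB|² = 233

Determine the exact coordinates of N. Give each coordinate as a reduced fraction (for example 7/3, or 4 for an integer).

N = (27/2, 16)

1. N_x = 27/2  [2·N = B+C = (9, 18)+(18, 14)]
2. N_y = 16  [2·N = B+C = (9, 18)+(18, 14)]
   so N = (27/2, 16)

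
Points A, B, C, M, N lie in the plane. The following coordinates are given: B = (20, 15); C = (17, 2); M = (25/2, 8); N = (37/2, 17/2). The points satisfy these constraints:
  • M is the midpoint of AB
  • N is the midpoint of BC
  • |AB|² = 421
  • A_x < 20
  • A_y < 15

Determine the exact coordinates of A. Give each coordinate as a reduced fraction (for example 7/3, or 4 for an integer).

1. A_x = 5  [A = 2·M−B = 2·(25/2, 8)−(20, 15)]
2. A_y = 1  [A = 2·M−B = 2·(25/2, 8)−(20, 15)]
   so A = (5, 1)

A = (5, 1)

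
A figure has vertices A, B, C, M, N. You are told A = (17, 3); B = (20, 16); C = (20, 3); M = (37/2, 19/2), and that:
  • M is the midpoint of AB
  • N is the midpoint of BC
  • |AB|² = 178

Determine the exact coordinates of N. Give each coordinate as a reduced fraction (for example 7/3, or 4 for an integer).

1. N_x = 20  [2·N = B+C = (20, 16)+(20, 3)]
2. N_y = 19/2  [2·N = B+C = (20, 16)+(20, 3)]
   so N = (20, 19/2)

N = (20, 19/2)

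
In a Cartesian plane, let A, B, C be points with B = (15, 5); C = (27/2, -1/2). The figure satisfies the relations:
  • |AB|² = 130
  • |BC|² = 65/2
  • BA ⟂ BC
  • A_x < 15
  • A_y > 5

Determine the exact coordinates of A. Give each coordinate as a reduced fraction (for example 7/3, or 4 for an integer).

1. A_x = 4  [[BA ⟂ BC ⇒ -3/2x-11/2y+50=0] ∩ [|A−(15, 5)|²=130]]
2. A_y = 8  [[BA ⟂ BC ⇒ -3/2x-11/2y+50=0] ∩ [|A−(15, 5)|²=130]]
   so A = (4, 8)

A = (4, 8)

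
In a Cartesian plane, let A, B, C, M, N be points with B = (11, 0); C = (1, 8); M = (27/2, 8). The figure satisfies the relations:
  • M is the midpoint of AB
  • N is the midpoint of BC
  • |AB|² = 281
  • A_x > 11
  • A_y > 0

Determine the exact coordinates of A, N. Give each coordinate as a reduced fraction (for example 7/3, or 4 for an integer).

A = (16, 16)
N = (6, 4)

1. A_x = 16  [A = 2·M−B = 2·(27/2, 8)−(11, 0)]
2. A_y = 16  [A = 2·M−B = 2·(27/2, 8)−(11, 0)]
   so A = (16, 16)
3. N_x = 6  [2·N = B+C = (11, 0)+(1, 8)]
4. N_y = 4  [2·N = B+C = (11, 0)+(1, 8)]
   so N = (6, 4)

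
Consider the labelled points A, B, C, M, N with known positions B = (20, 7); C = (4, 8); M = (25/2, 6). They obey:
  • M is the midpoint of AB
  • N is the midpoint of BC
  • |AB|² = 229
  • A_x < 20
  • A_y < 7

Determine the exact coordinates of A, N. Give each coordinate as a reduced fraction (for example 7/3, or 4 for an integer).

1. A_x = 5  [A = 2·M−B = 2·(25/2, 6)−(20, 7)]
2. A_y = 5  [A = 2·M−B = 2·(25/2, 6)−(20, 7)]
   so A = (5, 5)
3. N_x = 12  [2·N = B+C = (20, 7)+(4, 8)]
4. N_y = 15/2  [2·N = B+C = (20, 7)+(4, 8)]
   so N = (12, 15/2)

A = (5, 5)
N = (12, 15/2)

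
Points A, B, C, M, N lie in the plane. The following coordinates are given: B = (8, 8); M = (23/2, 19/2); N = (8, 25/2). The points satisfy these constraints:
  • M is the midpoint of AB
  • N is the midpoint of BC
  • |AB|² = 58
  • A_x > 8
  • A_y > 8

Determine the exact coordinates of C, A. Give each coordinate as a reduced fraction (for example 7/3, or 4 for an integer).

1. A_x = 15  [A = 2·M−B = 2·(23/2, 19/2)−(8, 8)]
2. A_y = 11  [A = 2·M−B = 2·(23/2, 19/2)−(8, 8)]
   so A = (15, 11)
3. C_x = 8  [C = 2·N−B = 2·(8, 25/2)−(8, 8)]
4. C_y = 17  [C = 2·N−B = 2·(8, 25/2)−(8, 8)]
   so C = (8, 17)

C = (8, 17)
A = (15, 11)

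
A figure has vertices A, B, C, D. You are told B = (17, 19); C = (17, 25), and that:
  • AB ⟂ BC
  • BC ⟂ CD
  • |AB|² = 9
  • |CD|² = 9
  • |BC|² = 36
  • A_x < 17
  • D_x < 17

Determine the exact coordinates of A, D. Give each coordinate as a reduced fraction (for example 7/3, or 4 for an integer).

A = (14, 19)
D = (14, 25)

1. A_x = 14  [[AB ⟂ BC ⇒ -6y+114=0] ∩ [|A−(17, 19)|²=9]]
2. A_y = 19  [[AB ⟂ BC ⇒ -6y+114=0] ∩ [|A−(17, 19)|²=9]]
   so A = (14, 19)
3. D_x = 14  [[BC ⟂ CD ⇒ 6y-150=0] ∩ [|D−(17, 25)|²=9]]
4. D_y = 25  [[BC ⟂ CD ⇒ 6y-150=0] ∩ [|D−(17, 25)|²=9]]
   so D = (14, 25)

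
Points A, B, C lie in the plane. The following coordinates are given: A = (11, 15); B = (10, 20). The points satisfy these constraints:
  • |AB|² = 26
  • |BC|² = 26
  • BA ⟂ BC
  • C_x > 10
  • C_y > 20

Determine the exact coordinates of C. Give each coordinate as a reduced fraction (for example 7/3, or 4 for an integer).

C = (15, 21)

1. C_x = 15  [[BA ⟂ BC ⇒ 1x-5y+90=0] ∩ [|C−(10, 20)|²=26]]
2. C_y = 21  [[BA ⟂ BC ⇒ 1x-5y+90=0] ∩ [|C−(10, 20)|²=26]]
   so C = (15, 21)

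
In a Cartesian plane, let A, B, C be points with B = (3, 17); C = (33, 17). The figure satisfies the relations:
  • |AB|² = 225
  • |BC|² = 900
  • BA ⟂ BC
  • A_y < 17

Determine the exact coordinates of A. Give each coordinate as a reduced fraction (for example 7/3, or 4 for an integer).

1. A_x = 3  [[BA ⟂ BC ⇒ 30x-90=0] ∩ [|A−(3, 17)|²=225]]
2. A_y = 2  [[BA ⟂ BC ⇒ 30x-90=0] ∩ [|A−(3, 17)|²=225]]
   so A = (3, 2)

A = (3, 2)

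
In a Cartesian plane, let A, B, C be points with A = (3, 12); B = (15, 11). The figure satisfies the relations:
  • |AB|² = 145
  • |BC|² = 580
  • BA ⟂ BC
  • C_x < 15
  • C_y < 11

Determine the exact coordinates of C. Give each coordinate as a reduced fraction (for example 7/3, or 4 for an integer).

1. C_x = 13  [[BA ⟂ BC ⇒ -12x+1y+169=0] ∩ [|C−(15, 11)|²=580]]
2. C_y = -13  [[BA ⟂ BC ⇒ -12x+1y+169=0] ∩ [|C−(15, 11)|²=580]]
   so C = (13, -13)

C = (13, -13)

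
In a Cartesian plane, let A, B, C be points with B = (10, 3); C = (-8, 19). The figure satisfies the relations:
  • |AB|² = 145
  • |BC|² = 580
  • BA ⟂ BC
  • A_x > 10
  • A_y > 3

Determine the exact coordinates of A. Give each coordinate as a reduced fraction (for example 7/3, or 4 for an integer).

A = (18, 12)

1. A_x = 18  [[BA ⟂ BC ⇒ -18x+16y+132=0] ∩ [|A−(10, 3)|²=145]]
2. A_y = 12  [[BA ⟂ BC ⇒ -18x+16y+132=0] ∩ [|A−(10, 3)|²=145]]
   so A = (18, 12)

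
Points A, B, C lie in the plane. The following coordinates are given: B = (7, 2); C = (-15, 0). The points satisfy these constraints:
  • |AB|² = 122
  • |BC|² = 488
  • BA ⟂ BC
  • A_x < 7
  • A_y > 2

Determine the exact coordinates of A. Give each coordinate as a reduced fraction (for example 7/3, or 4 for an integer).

A = (6, 13)

1. A_x = 6  [[BA ⟂ BC ⇒ -22x-2y+158=0] ∩ [|A−(7, 2)|²=122]]
2. A_y = 13  [[BA ⟂ BC ⇒ -22x-2y+158=0] ∩ [|A−(7, 2)|²=122]]
   so A = (6, 13)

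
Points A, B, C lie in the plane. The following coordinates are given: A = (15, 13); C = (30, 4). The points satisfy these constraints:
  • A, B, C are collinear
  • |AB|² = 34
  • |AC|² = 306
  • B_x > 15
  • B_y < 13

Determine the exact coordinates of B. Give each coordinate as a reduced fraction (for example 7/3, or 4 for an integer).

1. B_x = 20  [[A, B, C are collinear ⇒ -9x-15y+330=0] ∩ [|B−(15, 13)|²=34]]
2. B_y = 10  [[A, B, C are collinear ⇒ -9x-15y+330=0] ∩ [|B−(15, 13)|²=34]]
   so B = (20, 10)

B = (20, 10)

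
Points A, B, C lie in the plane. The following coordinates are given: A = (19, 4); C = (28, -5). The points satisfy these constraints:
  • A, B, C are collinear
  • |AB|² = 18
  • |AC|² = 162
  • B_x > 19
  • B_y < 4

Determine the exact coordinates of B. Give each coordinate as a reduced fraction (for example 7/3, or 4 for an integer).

1. B_x = 22  [[A, B, C are collinear ⇒ -9x-9y+207=0] ∩ [|B−(19, 4)|²=18]]
2. B_y = 1  [[A, B, C are collinear ⇒ -9x-9y+207=0] ∩ [|B−(19, 4)|²=18]]
   so B = (22, 1)

B = (22, 1)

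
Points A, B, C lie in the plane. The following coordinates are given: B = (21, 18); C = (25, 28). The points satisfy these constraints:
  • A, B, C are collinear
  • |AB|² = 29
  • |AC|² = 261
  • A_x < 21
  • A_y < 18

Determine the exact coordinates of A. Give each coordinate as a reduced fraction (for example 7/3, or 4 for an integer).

1. A_x = 19  [[A, B, C are collinear ⇒ -10x+4y+138=0] ∩ [|A−(21, 18)|²=29]]
2. A_y = 13  [[A, B, C are collinear ⇒ -10x+4y+138=0] ∩ [|A−(21, 18)|²=29]]
   so A = (19, 13)

A = (19, 13)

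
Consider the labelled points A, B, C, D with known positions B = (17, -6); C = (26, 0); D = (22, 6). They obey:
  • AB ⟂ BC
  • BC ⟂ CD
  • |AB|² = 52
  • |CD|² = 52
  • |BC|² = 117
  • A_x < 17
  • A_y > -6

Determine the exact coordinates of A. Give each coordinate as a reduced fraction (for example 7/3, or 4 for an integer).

1. A_x = 13  [[AB ⟂ BC ⇒ -9x-6y+117=0] ∩ [|A−(17, -6)|²=52]]
2. A_y = 0  [[AB ⟂ BC ⇒ -9x-6y+117=0] ∩ [|A−(17, -6)|²=52]]
   so A = (13, 0)

A = (13, 0)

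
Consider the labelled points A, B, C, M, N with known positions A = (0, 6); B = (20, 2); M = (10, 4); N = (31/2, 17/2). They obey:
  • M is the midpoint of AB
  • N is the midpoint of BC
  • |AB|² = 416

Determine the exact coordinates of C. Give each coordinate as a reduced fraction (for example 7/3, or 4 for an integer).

1. C_x = 11  [C = 2·N−B = 2·(31/2, 17/2)−(20, 2)]
2. C_y = 15  [C = 2·N−B = 2·(31/2, 17/2)−(20, 2)]
   so C = (11, 15)

C = (11, 15)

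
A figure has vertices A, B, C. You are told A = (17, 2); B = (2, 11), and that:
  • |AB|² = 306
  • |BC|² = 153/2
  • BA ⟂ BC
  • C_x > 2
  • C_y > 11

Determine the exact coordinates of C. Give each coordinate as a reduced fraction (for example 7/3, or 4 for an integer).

C = (13/2, 37/2)

1. C_x = 13/2  [[BA ⟂ BC ⇒ 15x-9y+69=0] ∩ [|C−(2, 11)|²=153/2]]
2. C_y = 37/2  [[BA ⟂ BC ⇒ 15x-9y+69=0] ∩ [|C−(2, 11)|²=153/2]]
   so C = (13/2, 37/2)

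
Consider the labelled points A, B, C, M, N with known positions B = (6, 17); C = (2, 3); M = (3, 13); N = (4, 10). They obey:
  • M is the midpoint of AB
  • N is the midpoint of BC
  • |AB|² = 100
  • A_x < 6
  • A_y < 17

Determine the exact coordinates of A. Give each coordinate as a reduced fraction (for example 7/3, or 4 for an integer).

A = (0, 9)

1. A_x = 0  [A = 2·M−B = 2·(3, 13)−(6, 17)]
2. A_y = 9  [A = 2·M−B = 2·(3, 13)−(6, 17)]
   so A = (0, 9)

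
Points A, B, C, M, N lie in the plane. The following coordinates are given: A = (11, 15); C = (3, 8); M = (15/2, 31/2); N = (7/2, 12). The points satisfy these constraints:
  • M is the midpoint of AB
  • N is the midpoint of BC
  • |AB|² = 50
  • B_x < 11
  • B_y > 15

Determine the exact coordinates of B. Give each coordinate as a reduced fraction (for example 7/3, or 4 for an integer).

1. B_x = 4  [B = 2·M−A = 2·(15/2, 31/2)−(11, 15)]
2. B_y = 16  [B = 2·M−A = 2·(15/2, 31/2)−(11, 15)]
   so B = (4, 16)

B = (4, 16)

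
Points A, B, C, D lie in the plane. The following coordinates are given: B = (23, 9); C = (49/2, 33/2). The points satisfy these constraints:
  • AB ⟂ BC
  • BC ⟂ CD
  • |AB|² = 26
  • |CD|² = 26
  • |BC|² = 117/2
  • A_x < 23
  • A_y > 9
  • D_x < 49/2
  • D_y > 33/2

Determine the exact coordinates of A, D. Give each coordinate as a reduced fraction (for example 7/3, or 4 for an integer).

A = (18, 10)
D = (39/2, 35/2)

1. A_x = 18  [[AB ⟂ BC ⇒ -3/2x-15/2y+102=0] ∩ [|A−(23, 9)|²=26]]
2. A_y = 10  [[AB ⟂ BC ⇒ -3/2x-15/2y+102=0] ∩ [|A−(23, 9)|²=26]]
   so A = (18, 10)
3. D_x = 39/2  [[BC ⟂ CD ⇒ 3/2x+15/2y-321/2=0] ∩ [|D−(49/2, 33/2)|²=26]]
4. D_y = 35/2  [[BC ⟂ CD ⇒ 3/2x+15/2y-321/2=0] ∩ [|D−(49/2, 33/2)|²=26]]
   so D = (39/2, 35/2)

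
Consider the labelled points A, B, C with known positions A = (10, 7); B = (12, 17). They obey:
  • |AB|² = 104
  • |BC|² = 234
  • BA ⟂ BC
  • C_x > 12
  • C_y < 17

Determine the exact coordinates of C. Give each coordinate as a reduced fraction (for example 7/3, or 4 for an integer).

1. C_x = 27  [[BA ⟂ BC ⇒ -2x-10y+194=0] ∩ [|C−(12, 17)|²=234]]
2. C_y = 14  [[BA ⟂ BC ⇒ -2x-10y+194=0] ∩ [|C−(12, 17)|²=234]]
   so C = (27, 14)

C = (27, 14)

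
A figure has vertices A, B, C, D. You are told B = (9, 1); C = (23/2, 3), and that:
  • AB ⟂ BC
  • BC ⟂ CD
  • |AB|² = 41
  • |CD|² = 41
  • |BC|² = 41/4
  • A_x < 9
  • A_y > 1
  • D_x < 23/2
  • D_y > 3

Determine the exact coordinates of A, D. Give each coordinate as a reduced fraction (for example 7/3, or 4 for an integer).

1. A_x = 5  [[AB ⟂ BC ⇒ -5/2x-2y+49/2=0] ∩ [|A−(9, 1)|²=41]]
2. A_y = 6  [[AB ⟂ BC ⇒ -5/2x-2y+49/2=0] ∩ [|A−(9, 1)|²=41]]
   so A = (5, 6)
3. D_x = 15/2  [[BC ⟂ CD ⇒ 5/2x+2y-139/4=0] ∩ [|D−(23/2, 3)|²=41]]
4. D_y = 8  [[BC ⟂ CD ⇒ 5/2x+2y-139/4=0] ∩ [|D−(23/2, 3)|²=41]]
   so D = (15/2, 8)

A = (5, 6)
D = (15/2, 8)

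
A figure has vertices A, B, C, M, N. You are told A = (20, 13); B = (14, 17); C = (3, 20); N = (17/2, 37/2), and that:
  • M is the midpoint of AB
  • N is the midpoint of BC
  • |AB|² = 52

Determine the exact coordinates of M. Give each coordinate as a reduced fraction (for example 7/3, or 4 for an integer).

M = (17, 15)

1. M_x = 17  [2·M = A+B = (20, 13)+(14, 17)]
2. M_y = 15  [2·M = A+B = (20, 13)+(14, 17)]
   so M = (17, 15)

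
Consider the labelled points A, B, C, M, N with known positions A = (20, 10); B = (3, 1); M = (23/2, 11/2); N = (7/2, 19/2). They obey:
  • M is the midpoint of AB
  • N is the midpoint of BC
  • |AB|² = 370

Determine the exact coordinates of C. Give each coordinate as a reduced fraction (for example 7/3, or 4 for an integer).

C = (4, 18)

1. C_x = 4  [C = 2·N−B = 2·(7/2, 19/2)−(3, 1)]
2. C_y = 18  [C = 2·N−B = 2·(7/2, 19/2)−(3, 1)]
   so C = (4, 18)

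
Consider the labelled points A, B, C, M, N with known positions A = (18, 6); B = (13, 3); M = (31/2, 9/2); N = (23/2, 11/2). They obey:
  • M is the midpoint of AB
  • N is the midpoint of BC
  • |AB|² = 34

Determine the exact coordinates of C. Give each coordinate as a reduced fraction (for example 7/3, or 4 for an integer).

1. C_x = 10  [C = 2·N−B = 2·(23/2, 11/2)−(13, 3)]
2. C_y = 8  [C = 2·N−B = 2·(23/2, 11/2)−(13, 3)]
   so C = (10, 8)

C = (10, 8)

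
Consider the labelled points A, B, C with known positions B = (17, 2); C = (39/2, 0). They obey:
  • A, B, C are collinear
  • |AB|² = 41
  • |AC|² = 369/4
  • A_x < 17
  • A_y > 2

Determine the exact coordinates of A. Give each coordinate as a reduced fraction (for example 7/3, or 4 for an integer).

1. A_x = 12  [[A, B, C are collinear ⇒ 2x+5/2y-39=0] ∩ [|A−(17, 2)|²=41]]
2. A_y = 6  [[A, B, C are collinear ⇒ 2x+5/2y-39=0] ∩ [|A−(17, 2)|²=41]]
   so A = (12, 6)

A = (12, 6)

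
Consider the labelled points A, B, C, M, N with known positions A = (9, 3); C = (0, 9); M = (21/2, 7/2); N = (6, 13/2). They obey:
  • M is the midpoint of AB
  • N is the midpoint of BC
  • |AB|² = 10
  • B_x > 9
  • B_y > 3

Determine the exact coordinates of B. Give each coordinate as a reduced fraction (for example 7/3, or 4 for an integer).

B = (12, 4)

1. B_x = 12  [B = 2·M−A = 2·(21/2, 7/2)−(9, 3)]
2. B_y = 4  [B = 2·M−A = 2·(21/2, 7/2)−(9, 3)]
   so B = (12, 4)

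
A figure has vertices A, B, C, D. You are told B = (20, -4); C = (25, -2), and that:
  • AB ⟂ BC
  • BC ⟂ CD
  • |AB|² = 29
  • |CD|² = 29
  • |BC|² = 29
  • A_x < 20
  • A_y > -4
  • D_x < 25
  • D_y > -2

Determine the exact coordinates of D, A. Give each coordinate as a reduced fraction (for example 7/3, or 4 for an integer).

D = (23, 3)
A = (18, 1)

1. D_x = 23  [[BC ⟂ CD ⇒ 5x+2y-121=0] ∩ [|D−(25, -2)|²=29]]
2. D_y = 3  [[BC ⟂ CD ⇒ 5x+2y-121=0] ∩ [|D−(25, -2)|²=29]]
   so D = (23, 3)
3. A_x = 18  [[AB ⟂ BC ⇒ -5x-2y+92=0] ∩ [|A−(20, -4)|²=29]]
4. A_y = 1  [[AB ⟂ BC ⇒ -5x-2y+92=0] ∩ [|A−(20, -4)|²=29]]
   so A = (18, 1)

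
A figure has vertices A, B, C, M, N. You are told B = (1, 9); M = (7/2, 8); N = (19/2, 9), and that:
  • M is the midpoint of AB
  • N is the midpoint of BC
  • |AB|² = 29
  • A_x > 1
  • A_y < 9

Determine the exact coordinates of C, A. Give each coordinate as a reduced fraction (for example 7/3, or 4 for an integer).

C = (18, 9)
A = (6, 7)

1. A_x = 6  [A = 2·M−B = 2·(7/2, 8)−(1, 9)]
2. A_y = 7  [A = 2·M−B = 2·(7/2, 8)−(1, 9)]
   so A = (6, 7)
3. C_x = 18  [C = 2·N−B = 2·(19/2, 9)−(1, 9)]
4. C_y = 9  [C = 2·N−B = 2·(19/2, 9)−(1, 9)]
   so C = (18, 9)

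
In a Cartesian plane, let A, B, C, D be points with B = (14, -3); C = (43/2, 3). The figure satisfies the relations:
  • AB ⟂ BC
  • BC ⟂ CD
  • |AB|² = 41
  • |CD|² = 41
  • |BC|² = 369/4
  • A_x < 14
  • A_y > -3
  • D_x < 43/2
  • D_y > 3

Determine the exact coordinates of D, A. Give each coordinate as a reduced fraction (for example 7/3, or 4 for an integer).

1. D_x = 35/2  [[BC ⟂ CD ⇒ 15/2x+6y-717/4=0] ∩ [|D−(43/2, 3)|²=41]]
2. D_y = 8  [[BC ⟂ CD ⇒ 15/2x+6y-717/4=0] ∩ [|D−(43/2, 3)|²=41]]
   so D = (35/2, 8)
3. A_x = 10  [[AB ⟂ BC ⇒ -15/2x-6y+87=0] ∩ [|A−(14, -3)|²=41]]
4. A_y = 2  [[AB ⟂ BC ⇒ -15/2x-6y+87=0] ∩ [|A−(14, -3)|²=41]]
   so A = (10, 2)

D = (35/2, 8)
A = (10, 2)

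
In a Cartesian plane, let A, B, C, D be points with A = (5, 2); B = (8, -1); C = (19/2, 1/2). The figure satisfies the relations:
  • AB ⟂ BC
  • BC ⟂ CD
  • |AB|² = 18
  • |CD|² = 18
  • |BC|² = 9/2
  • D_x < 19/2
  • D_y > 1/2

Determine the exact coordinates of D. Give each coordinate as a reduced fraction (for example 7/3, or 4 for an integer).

D = (13/2, 7/2)

1. D_x = 13/2  [[BC ⟂ CD ⇒ 3/2x+3/2y-15=0] ∩ [|D−(19/2, 1/2)|²=18]]
2. D_y = 7/2  [[BC ⟂ CD ⇒ 3/2x+3/2y-15=0] ∩ [|D−(19/2, 1/2)|²=18]]
   so D = (13/2, 7/2)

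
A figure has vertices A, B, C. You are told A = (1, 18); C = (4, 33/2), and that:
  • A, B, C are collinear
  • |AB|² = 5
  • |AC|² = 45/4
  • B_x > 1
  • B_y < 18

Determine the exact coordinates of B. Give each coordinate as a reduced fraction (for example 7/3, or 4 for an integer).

B = (3, 17)

1. B_x = 3  [[A, B, C are collinear ⇒ -3/2x-3y+111/2=0] ∩ [|B−(1, 18)|²=5]]
2. B_y = 17  [[A, B, C are collinear ⇒ -3/2x-3y+111/2=0] ∩ [|B−(1, 18)|²=5]]
   so B = (3, 17)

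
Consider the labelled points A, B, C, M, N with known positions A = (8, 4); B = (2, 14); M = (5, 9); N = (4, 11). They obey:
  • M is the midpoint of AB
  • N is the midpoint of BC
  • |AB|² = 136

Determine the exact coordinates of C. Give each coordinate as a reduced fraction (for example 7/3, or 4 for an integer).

C = (6, 8)

1. C_x = 6  [C = 2·N−B = 2·(4, 11)−(2, 14)]
2. C_y = 8  [C = 2·N−B = 2·(4, 11)−(2, 14)]
   so C = (6, 8)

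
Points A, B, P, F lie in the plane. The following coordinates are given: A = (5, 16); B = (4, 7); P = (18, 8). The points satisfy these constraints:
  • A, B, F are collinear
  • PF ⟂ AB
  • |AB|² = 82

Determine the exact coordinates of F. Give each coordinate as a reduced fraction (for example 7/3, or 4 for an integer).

F = (351/82, 781/82)

1. F_x = 351/82  [[A, B, F are collinear ⇒ 9x-1y-29=0] ∩ [PF ⟂ AB ⇒ -1x-9y+90=0]]
2. F_y = 781/82  [[A, B, F are collinear ⇒ 9x-1y-29=0] ∩ [PF ⟂ AB ⇒ -1x-9y+90=0]]
   so F = (351/82, 781/82)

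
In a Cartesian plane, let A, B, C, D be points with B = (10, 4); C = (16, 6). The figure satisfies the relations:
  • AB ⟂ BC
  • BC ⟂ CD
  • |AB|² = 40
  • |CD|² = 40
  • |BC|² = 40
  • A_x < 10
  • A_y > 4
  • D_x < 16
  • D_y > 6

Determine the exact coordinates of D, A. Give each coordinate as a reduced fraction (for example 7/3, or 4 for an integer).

1. D_x = 14  [[BC ⟂ CD ⇒ 6x+2y-108=0] ∩ [|D−(16, 6)|²=40]]
2. D_y = 12  [[BC ⟂ CD ⇒ 6x+2y-108=0] ∩ [|D−(16, 6)|²=40]]
   so D = (14, 12)
3. A_x = 8  [[AB ⟂ BC ⇒ -6x-2y+68=0] ∩ [|A−(10, 4)|²=40]]
4. A_y = 10  [[AB ⟂ BC ⇒ -6x-2y+68=0] ∩ [|A−(10, 4)|²=40]]
   so A = (8, 10)

D = (14, 12)
A = (8, 10)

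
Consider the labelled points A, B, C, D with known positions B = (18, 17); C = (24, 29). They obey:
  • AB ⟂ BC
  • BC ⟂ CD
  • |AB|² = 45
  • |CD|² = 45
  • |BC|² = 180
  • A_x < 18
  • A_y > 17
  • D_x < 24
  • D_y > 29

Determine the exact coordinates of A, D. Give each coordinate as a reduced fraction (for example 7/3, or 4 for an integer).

1. A_x = 12  [[AB ⟂ BC ⇒ -6x-12y+312=0] ∩ [|A−(18, 17)|²=45]]
2. A_y = 20  [[AB ⟂ BC ⇒ -6x-12y+312=0] ∩ [|A−(18, 17)|²=45]]
   so A = (12, 20)
3. D_x = 18  [[BC ⟂ CD ⇒ 6x+12y-492=0] ∩ [|D−(24, 29)|²=45]]
4. D_y = 32  [[BC ⟂ CD ⇒ 6x+12y-492=0] ∩ [|D−(24, 29)|²=45]]
   so D = (18, 32)

A = (12, 20)
D = (18, 32)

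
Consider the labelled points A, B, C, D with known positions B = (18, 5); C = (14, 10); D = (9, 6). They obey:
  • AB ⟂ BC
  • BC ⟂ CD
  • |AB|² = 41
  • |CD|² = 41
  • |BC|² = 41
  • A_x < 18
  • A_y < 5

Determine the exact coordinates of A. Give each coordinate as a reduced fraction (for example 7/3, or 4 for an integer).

1. A_x = 13  [[AB ⟂ BC ⇒ 4x-5y-47=0] ∩ [|A−(18, 5)|²=41]]
2. A_y = 1  [[AB ⟂ BC ⇒ 4x-5y-47=0] ∩ [|A−(18, 5)|²=41]]
   so A = (13, 1)

A = (13, 1)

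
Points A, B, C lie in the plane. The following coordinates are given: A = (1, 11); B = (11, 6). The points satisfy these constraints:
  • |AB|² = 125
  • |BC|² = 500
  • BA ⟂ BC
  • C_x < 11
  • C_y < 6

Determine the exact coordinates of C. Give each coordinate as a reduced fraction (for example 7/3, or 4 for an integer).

1. C_x = 1  [[BA ⟂ BC ⇒ -10x+5y+80=0] ∩ [|C−(11, 6)|²=500]]
2. C_y = -14  [[BA ⟂ BC ⇒ -10x+5y+80=0] ∩ [|C−(11, 6)|²=500]]
   so C = (1, -14)

C = (1, -14)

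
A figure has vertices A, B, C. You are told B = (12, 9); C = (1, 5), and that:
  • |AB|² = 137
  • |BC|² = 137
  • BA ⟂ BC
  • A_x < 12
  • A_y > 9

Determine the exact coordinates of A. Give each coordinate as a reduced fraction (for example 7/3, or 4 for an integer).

A = (8, 20)

1. A_x = 8  [[BA ⟂ BC ⇒ -11x-4y+168=0] ∩ [|A−(12, 9)|²=137]]
2. A_y = 20  [[BA ⟂ BC ⇒ -11x-4y+168=0] ∩ [|A−(12, 9)|²=137]]
   so A = (8, 20)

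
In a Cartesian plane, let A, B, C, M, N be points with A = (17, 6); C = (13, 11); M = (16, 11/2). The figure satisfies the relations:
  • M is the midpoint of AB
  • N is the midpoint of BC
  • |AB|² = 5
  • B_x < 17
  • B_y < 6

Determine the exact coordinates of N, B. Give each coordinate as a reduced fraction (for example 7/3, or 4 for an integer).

N = (14, 8)
B = (15, 5)

1. B_x = 15  [B = 2·M−A = 2·(16, 11/2)−(17, 6)]
2. B_y = 5  [B = 2·M−A = 2·(16, 11/2)−(17, 6)]
   so B = (15, 5)
3. N_x = 14  [2·N = B+C = (15, 5)+(13, 11)]
4. N_y = 8  [2·N = B+C = (15, 5)+(13, 11)]
   so N = (14, 8)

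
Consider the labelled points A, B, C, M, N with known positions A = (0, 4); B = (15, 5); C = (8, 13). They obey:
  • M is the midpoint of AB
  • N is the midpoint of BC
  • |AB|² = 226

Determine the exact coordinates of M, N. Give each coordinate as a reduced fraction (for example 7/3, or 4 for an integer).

1. M_x = 15/2  [2·M = A+B = (0, 4)+(15, 5)]
2. M_y = 9/2  [2·M = A+B = (0, 4)+(15, 5)]
   so M = (15/2, 9/2)
3. N_x = 23/2  [2·N = B+C = (15, 5)+(8, 13)]
4. N_y = 9  [2·N = B+C = (15, 5)+(8, 13)]
   so N = (23/2, 9)

M = (15/2, 9/2)
N = (23/2, 9)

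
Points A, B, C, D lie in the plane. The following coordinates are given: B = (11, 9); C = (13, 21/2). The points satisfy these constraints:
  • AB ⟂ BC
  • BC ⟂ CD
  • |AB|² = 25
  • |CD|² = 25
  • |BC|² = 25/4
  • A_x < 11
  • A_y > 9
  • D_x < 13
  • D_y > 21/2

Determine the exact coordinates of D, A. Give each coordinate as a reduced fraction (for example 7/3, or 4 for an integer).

1. D_x = 10  [[BC ⟂ CD ⇒ 2x+3/2y-167/4=0] ∩ [|D−(13, 21/2)|²=25]]
2. D_y = 29/2  [[BC ⟂ CD ⇒ 2x+3/2y-167/4=0] ∩ [|D−(13, 21/2)|²=25]]
   so D = (10, 29/2)
3. A_x = 8  [[AB ⟂ BC ⇒ -2x-3/2y+71/2=0] ∩ [|A−(11, 9)|²=25]]
4. A_y = 13  [[AB ⟂ BC ⇒ -2x-3/2y+71/2=0] ∩ [|A−(11, 9)|²=25]]
   so A = (8, 13)

D = (10, 29/2)
A = (8, 13)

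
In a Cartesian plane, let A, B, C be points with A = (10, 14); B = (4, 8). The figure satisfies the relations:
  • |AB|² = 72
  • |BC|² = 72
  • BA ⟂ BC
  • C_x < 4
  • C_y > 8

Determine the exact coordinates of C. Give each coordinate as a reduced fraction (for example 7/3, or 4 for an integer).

1. C_x = -2  [[BA ⟂ BC ⇒ 6x+6y-72=0] ∩ [|C−(4, 8)|²=72]]
2. C_y = 14  [[BA ⟂ BC ⇒ 6x+6y-72=0] ∩ [|C−(4, 8)|²=72]]
   so C = (-2, 14)

C = (-2, 14)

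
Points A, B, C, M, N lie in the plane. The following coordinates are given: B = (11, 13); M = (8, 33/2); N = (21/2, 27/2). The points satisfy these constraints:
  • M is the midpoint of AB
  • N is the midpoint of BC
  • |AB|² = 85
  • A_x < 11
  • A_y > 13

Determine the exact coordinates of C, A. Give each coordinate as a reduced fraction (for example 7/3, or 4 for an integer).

1. A_x = 5  [A = 2·M−B = 2·(8, 33/2)−(11, 13)]
2. A_y = 20  [A = 2·M−B = 2·(8, 33/2)−(11, 13)]
   so A = (5, 20)
3. C_x = 10  [C = 2·N−B = 2·(21/2, 27/2)−(11, 13)]
4. C_y = 14  [C = 2·N−B = 2·(21/2, 27/2)−(11, 13)]
   so C = (10, 14)

C = (10, 14)
A = (5, 20)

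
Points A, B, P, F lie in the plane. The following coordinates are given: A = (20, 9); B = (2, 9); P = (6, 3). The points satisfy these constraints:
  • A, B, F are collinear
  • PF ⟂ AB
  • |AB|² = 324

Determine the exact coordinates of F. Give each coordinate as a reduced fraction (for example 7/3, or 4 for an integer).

1. F_x = 6  [[A, B, F are collinear ⇒ -18y+162=0] ∩ [PF ⟂ AB ⇒ -18x+108=0]]
2. F_y = 9  [[A, B, F are collinear ⇒ -18y+162=0] ∩ [PF ⟂ AB ⇒ -18x+108=0]]
   so F = (6, 9)

F = (6, 9)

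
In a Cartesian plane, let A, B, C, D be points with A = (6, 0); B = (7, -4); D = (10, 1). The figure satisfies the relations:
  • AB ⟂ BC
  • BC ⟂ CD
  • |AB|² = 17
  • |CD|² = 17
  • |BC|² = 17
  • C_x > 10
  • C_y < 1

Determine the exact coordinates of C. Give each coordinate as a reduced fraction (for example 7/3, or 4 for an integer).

C = (11, -3)

1. C_x = 11  [[AB ⟂ BC ⇒ 1x-4y-23=0] ∩ [|C−(10, 1)|²=17]]
2. C_y = -3  [[AB ⟂ BC ⇒ 1x-4y-23=0] ∩ [|C−(10, 1)|²=17]]
   so C = (11, -3)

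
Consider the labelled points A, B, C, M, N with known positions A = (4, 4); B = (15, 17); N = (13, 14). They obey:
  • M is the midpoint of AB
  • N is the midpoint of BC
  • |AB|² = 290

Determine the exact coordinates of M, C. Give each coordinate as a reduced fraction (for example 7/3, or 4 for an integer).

1. M_x = 19/2  [2·M = A+B = (4, 4)+(15, 17)]
2. M_y = 21/2  [2·M = A+B = (4, 4)+(15, 17)]
   so M = (19/2, 21/2)
3. C_x = 11  [C = 2·N−B = 2·(13, 14)−(15, 17)]
4. C_y = 11  [C = 2·N−B = 2·(13, 14)−(15, 17)]
   so C = (11, 11)

M = (19/2, 21/2)
C = (11, 11)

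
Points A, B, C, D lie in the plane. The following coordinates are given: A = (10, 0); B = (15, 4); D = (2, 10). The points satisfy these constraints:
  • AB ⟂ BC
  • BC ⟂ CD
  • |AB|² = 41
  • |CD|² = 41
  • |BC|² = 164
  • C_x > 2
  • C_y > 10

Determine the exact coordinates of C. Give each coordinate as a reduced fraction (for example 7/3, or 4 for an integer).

C = (7, 14)

1. C_x = 7  [[AB ⟂ BC ⇒ 5x+4y-91=0] ∩ [|C−(2, 10)|²=41]]
2. C_y = 14  [[AB ⟂ BC ⇒ 5x+4y-91=0] ∩ [|C−(2, 10)|²=41]]
   so C = (7, 14)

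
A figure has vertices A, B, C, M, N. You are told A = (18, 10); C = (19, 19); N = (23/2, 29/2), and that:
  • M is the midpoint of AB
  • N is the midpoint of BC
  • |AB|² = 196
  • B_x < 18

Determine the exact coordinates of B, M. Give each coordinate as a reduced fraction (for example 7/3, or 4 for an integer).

B = (4, 10)
M = (11, 10)

1. B_x = 4  [B = 2·N−C = 2·(23/2, 29/2)−(19, 19)]
2. B_y = 10  [B = 2·N−C = 2·(23/2, 29/2)−(19, 19)]
   so B = (4, 10)
3. M_x = 11  [2·M = A+B = (18, 10)+(4, 10)]
4. M_y = 10  [2·M = A+B = (18, 10)+(4, 10)]
   so M = (11, 10)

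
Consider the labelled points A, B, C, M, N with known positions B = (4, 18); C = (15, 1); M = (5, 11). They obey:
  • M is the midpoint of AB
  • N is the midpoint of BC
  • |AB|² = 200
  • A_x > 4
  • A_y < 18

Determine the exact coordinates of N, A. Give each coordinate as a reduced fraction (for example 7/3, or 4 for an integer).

N = (19/2, 19/2)
A = (6, 4)

1. A_x = 6  [A = 2·M−B = 2·(5, 11)−(4, 18)]
2. A_y = 4  [A = 2·M−B = 2·(5, 11)−(4, 18)]
   so A = (6, 4)
3. N_x = 19/2  [2·N = B+C = (4, 18)+(15, 1)]
4. N_y = 19/2  [2·N = B+C = (4, 18)+(15, 1)]
   so N = (19/2, 19/2)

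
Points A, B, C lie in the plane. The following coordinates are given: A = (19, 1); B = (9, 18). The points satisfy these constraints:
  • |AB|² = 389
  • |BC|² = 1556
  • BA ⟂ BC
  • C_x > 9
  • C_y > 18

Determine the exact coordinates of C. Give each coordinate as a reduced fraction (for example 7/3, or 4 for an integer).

1. C_x = 43  [[BA ⟂ BC ⇒ 10x-17y+216=0] ∩ [|C−(9, 18)|²=1556]]
2. C_y = 38  [[BA ⟂ BC ⇒ 10x-17y+216=0] ∩ [|C−(9, 18)|²=1556]]
   so C = (43, 38)

C = (43, 38)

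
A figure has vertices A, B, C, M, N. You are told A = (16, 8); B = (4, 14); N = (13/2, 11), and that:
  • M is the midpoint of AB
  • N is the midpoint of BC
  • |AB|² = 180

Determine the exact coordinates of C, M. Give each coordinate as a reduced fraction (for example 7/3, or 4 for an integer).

C = (9, 8)
M = (10, 11)

1. M_x = 10  [2·M = A+B = (16, 8)+(4, 14)]
2. M_y = 11  [2·M = A+B = (16, 8)+(4, 14)]
   so M = (10, 11)
3. C_x = 9  [C = 2·N−B = 2·(13/2, 11)−(4, 14)]
4. C_y = 8  [C = 2·N−B = 2·(13/2, 11)−(4, 14)]
   so C = (9, 8)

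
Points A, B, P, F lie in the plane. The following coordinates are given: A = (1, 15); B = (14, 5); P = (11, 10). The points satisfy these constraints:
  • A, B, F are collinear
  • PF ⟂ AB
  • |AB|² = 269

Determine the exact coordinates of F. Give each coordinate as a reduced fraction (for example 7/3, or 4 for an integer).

F = (2609/269, 2235/269)

1. F_x = 2609/269  [[A, B, F are collinear ⇒ 10x+13y-205=0] ∩ [PF ⟂ AB ⇒ 13x-10y-43=0]]
2. F_y = 2235/269  [[A, B, F are collinear ⇒ 10x+13y-205=0] ∩ [PF ⟂ AB ⇒ 13x-10y-43=0]]
   so F = (2609/269, 2235/269)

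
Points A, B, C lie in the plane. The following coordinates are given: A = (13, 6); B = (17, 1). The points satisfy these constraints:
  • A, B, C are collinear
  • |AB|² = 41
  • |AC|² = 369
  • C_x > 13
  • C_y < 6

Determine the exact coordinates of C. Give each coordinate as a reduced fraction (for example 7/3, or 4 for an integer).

1. C_x = 25  [[A, B, C are collinear ⇒ 5x+4y-89=0] ∩ [|C−(13, 6)|²=369]]
2. C_y = -9  [[A, B, C are collinear ⇒ 5x+4y-89=0] ∩ [|C−(13, 6)|²=369]]
   so C = (25, -9)

C = (25, -9)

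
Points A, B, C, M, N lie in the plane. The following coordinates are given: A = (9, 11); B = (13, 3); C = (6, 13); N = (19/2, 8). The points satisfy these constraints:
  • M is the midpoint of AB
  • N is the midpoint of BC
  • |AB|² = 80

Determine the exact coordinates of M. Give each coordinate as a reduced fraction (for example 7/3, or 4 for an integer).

1. M_x = 11  [2·M = A+B = (9, 11)+(13, 3)]
2. M_y = 7  [2·M = A+B = (9, 11)+(13, 3)]
   so M = (11, 7)

M = (11, 7)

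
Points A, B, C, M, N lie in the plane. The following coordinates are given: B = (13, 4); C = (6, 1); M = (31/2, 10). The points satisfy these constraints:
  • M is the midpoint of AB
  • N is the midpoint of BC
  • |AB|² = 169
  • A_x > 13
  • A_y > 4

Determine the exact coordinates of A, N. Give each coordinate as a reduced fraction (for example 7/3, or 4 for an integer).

A = (18, 16)
N = (19/2, 5/2)

1. A_x = 18  [A = 2·M−B = 2·(31/2, 10)−(13, 4)]
2. A_y = 16  [A = 2·M−B = 2·(31/2, 10)−(13, 4)]
   so A = (18, 16)
3. N_x = 19/2  [2·N = B+C = (13, 4)+(6, 1)]
4. N_y = 5/2  [2·N = B+C = (13, 4)+(6, 1)]
   so N = (19/2, 5/2)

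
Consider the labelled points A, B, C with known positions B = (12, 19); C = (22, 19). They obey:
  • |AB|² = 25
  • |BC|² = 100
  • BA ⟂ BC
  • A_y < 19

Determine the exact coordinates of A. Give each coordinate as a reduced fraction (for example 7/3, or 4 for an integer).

A = (12, 14)

1. A_x = 12  [[BA ⟂ BC ⇒ 10x-120=0] ∩ [|A−(12, 19)|²=25]]
2. A_y = 14  [[BA ⟂ BC ⇒ 10x-120=0] ∩ [|A−(12, 19)|²=25]]
   so A = (12, 14)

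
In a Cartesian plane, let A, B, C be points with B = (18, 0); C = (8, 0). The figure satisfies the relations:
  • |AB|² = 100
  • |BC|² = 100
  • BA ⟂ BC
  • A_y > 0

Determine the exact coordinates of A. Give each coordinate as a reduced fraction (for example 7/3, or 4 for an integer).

A = (18, 10)

1. A_x = 18  [[BA ⟂ BC ⇒ -10x+180=0] ∩ [|A−(18, 0)|²=100]]
2. A_y = 10  [[BA ⟂ BC ⇒ -10x+180=0] ∩ [|A−(18, 0)|²=100]]
   so A = (18, 10)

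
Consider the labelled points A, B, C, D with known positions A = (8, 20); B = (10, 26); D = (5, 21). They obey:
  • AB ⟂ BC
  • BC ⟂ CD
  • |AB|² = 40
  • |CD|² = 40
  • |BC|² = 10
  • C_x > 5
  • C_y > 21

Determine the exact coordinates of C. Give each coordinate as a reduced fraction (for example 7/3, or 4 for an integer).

C = (7, 27)

1. C_x = 7  [[AB ⟂ BC ⇒ 2x+6y-176=0] ∩ [|C−(5, 21)|²=40]]
2. C_y = 27  [[AB ⟂ BC ⇒ 2x+6y-176=0] ∩ [|C−(5, 21)|²=40]]
   so C = (7, 27)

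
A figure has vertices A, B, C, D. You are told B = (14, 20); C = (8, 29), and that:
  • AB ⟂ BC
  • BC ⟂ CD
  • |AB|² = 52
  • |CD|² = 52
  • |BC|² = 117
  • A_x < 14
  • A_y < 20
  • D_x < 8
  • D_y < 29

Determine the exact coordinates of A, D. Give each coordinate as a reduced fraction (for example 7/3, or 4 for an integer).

A = (8, 16)
D = (2, 25)

1. A_x = 8  [[AB ⟂ BC ⇒ 6x-9y+96=0] ∩ [|A−(14, 20)|²=52]]
2. A_y = 16  [[AB ⟂ BC ⇒ 6x-9y+96=0] ∩ [|A−(14, 20)|²=52]]
   so A = (8, 16)
3. D_x = 2  [[BC ⟂ CD ⇒ -6x+9y-213=0] ∩ [|D−(8, 29)|²=52]]
4. D_y = 25  [[BC ⟂ CD ⇒ -6x+9y-213=0] ∩ [|D−(8, 29)|²=52]]
   so D = (2, 25)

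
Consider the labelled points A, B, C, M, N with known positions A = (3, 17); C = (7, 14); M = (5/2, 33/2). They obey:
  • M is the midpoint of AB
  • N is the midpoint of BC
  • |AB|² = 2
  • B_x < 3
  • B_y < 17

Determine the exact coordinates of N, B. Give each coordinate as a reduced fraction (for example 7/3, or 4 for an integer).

N = (9/2, 15)
B = (2, 16)

1. B_x = 2  [B = 2·M−A = 2·(5/2, 33/2)−(3, 17)]
2. B_y = 16  [B = 2·M−A = 2·(5/2, 33/2)−(3, 17)]
   so B = (2, 16)
3. N_x = 9/2  [2·N = B+C = (2, 16)+(7, 14)]
4. N_y = 15  [2·N = B+C = (2, 16)+(7, 14)]
   so N = (9/2, 15)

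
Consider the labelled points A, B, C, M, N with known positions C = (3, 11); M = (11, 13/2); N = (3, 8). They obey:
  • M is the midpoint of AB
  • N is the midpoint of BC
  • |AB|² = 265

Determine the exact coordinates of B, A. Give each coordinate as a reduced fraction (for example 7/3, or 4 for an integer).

B = (3, 5)
A = (19, 8)

1. B_x = 3  [B = 2·N−C = 2·(3, 8)−(3, 11)]
2. B_y = 5  [B = 2·N−C = 2·(3, 8)−(3, 11)]
   so B = (3, 5)
3. A_x = 19  [A = 2·M−B = 2·(11, 13/2)−(3, 5)]
4. A_y = 8  [A = 2·M−B = 2·(11, 13/2)−(3, 5)]
   so A = (19, 8)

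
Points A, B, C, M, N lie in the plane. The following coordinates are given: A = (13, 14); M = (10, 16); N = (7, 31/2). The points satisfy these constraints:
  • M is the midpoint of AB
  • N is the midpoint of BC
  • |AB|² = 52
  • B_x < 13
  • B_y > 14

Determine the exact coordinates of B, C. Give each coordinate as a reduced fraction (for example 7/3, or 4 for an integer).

1. B_x = 7  [B = 2·M−A = 2·(10, 16)−(13, 14)]
2. B_y = 18  [B = 2·M−A = 2·(10, 16)−(13, 14)]
   so B = (7, 18)
3. C_x = 7  [C = 2·N−B = 2·(7, 31/2)−(7, 18)]
4. C_y = 13  [C = 2·N−B = 2·(7, 31/2)−(7, 18)]
   so C = (7, 13)

B = (7, 18)
C = (7, 13)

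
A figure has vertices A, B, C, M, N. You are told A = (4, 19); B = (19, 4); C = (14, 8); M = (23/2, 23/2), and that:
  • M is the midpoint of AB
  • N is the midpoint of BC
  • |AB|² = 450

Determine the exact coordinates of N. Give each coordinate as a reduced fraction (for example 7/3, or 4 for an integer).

1. N_x = 33/2  [2·N = B+C = (19, 4)+(14, 8)]
2. N_y = 6  [2·N = B+C = (19, 4)+(14, 8)]
   so N = (33/2, 6)

N = (33/2, 6)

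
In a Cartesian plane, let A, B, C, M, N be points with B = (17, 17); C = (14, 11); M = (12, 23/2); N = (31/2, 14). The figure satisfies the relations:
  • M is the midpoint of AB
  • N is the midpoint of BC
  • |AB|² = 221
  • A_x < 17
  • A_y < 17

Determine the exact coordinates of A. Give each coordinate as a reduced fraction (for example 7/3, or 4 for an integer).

1. A_x = 7  [A = 2·M−B = 2·(12, 23/2)−(17, 17)]
2. A_y = 6  [A = 2·M−B = 2·(12, 23/2)−(17, 17)]
   so A = (7, 6)

A = (7, 6)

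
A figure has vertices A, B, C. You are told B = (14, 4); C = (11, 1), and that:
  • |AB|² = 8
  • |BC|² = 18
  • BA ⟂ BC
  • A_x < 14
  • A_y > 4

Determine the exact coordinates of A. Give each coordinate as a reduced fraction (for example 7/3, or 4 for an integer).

1. A_x = 12  [[BA ⟂ BC ⇒ -3x-3y+54=0] ∩ [|A−(14, 4)|²=8]]
2. A_y = 6  [[BA ⟂ BC ⇒ -3x-3y+54=0] ∩ [|A−(14, 4)|²=8]]
   so A = (12, 6)

A = (12, 6)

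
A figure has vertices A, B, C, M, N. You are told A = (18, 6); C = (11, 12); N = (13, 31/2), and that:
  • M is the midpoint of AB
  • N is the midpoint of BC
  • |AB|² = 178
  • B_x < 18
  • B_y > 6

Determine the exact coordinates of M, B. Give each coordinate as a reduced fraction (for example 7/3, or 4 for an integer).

M = (33/2, 25/2)
B = (15, 19)

1. B_x = 15  [B = 2·N−C = 2·(13, 31/2)−(11, 12)]
2. B_y = 19  [B = 2·N−C = 2·(13, 31/2)−(11, 12)]
   so B = (15, 19)
3. M_x = 33/2  [2·M = A+B = (18, 6)+(15, 19)]
4. M_y = 25/2  [2·M = A+B = (18, 6)+(15, 19)]
   so M = (33/2, 25/2)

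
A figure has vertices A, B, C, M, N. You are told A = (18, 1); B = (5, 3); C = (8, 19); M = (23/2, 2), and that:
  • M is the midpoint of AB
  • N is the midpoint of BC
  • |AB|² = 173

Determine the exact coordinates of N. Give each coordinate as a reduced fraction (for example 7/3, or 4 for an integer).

N = (13/2, 11)

1. N_x = 13/2  [2·N = B+C = (5, 3)+(8, 19)]
2. N_y = 11  [2·N = B+C = (5, 3)+(8, 19)]
   so N = (13/2, 11)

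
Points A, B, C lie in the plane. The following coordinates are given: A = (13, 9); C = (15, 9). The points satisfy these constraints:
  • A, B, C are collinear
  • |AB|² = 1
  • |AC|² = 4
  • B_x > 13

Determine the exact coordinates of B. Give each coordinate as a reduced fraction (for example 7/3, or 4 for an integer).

B = (14, 9)

1. B_x = 14  [[A, B, C are collinear ⇒ -2y+18=0] ∩ [|B−(13, 9)|²=1]]
2. B_y = 9  [[A, B, C are collinear ⇒ -2y+18=0] ∩ [|B−(13, 9)|²=1]]
   so B = (14, 9)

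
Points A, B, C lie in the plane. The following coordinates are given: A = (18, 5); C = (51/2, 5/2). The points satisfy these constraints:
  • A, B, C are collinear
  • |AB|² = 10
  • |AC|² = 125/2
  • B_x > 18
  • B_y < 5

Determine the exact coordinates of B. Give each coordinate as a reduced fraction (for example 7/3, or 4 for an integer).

1. B_x = 21  [[A, B, C are collinear ⇒ -5/2x-15/2y+165/2=0] ∩ [|B−(18, 5)|²=10]]
2. B_y = 4  [[A, B, C are collinear ⇒ -5/2x-15/2y+165/2=0] ∩ [|B−(18, 5)|²=10]]
   so B = (21, 4)

B = (21, 4)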